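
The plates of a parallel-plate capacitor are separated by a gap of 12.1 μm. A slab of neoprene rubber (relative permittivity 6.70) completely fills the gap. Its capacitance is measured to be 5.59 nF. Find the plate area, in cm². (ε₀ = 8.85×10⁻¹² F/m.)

A = Cd/(κε₀) = 5.59×10⁻⁹ × 1.21×10⁻⁵ / (6.70 × 8.85×10⁻¹²) = 1.14×10⁻³ m².

A ≈ 11.4 cm²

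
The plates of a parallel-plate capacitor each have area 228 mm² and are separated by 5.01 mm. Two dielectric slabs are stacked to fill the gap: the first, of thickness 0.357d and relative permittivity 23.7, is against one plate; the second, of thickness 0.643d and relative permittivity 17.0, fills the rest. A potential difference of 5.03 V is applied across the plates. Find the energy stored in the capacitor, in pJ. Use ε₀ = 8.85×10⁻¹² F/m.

U ≈ 96.3 pJ

A = 228 mm² = 2.28×10⁻⁴ m².
Stacked slabs ⇒ two capacitors in series, each with the full plate area.
C₁ = κ₁ε₀A/d₁ = 23.7 × 8.85×10⁻¹² × 2.28×10⁻⁴ / 1.79×10⁻³ = 2.67×10⁻¹¹ F.
C₂ = κ₂ε₀A/d₂ = 17.0 × 8.85×10⁻¹² × 2.28×10⁻⁴ / 3.22×10⁻³ = 1.06×10⁻¹¹ F.
C = (1/C₁ + 1/C₂)⁻¹ = 7.62×10⁻¹² F.
U = ½CV² = ½ × 7.62×10⁻¹² × (5.03)² = 9.63×10⁻¹¹ J.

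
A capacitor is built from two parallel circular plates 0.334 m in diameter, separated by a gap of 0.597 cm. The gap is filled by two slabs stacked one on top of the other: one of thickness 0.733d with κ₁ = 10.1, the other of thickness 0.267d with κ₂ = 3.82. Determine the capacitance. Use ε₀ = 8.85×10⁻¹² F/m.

A = π(0.334/2 m)² = 8.76×10⁻² m².
Stacked slabs ⇒ two capacitors in series, each with the full plate area.
C₁ = κ₁ε₀A/d₁ = 10.1 × 8.85×10⁻¹² × 8.76×10⁻² / 4.38×10⁻³ = 1.79×10⁻⁹ F.
C₂ = κ₂ε₀A/d₂ = 3.82 × 8.85×10⁻¹² × 8.76×10⁻² / 1.59×10⁻³ = 1.86×10⁻⁹ F.
C = (1/C₁ + 1/C₂)⁻¹ = 9.12×10⁻¹⁰ F.

0.912 nF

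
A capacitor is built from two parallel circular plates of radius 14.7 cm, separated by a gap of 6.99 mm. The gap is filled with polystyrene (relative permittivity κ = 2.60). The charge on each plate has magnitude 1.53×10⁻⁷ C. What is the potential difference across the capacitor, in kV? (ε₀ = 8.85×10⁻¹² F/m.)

A = π(14.7 cm)² = 6.79×10⁻² m².
C = κε₀A/d = 2.60 × 8.85×10⁻¹² × 6.79×10⁻² / 6.99×10⁻³ = 2.23×10⁻¹⁰ F.
V = Q/C = 1.53×10⁻⁷ / 2.23×10⁻¹⁰ = 6.85×10² V.

0.685 kV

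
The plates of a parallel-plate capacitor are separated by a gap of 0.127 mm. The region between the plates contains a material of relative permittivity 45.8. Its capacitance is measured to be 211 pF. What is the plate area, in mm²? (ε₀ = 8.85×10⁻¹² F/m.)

A = Cd/(κε₀) = 2.11×10⁻¹⁰ × 1.27×10⁻⁴ / (45.8 × 8.85×10⁻¹²) = 6.61×10⁻⁵ m².

A ≈ 66.1 mm²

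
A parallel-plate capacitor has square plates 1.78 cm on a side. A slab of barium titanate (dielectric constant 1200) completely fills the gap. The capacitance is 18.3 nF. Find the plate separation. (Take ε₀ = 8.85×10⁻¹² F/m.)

A = (1.78 cm)² = 3.17×10⁻⁴ m².
d = κε₀A/C = 1200 × 8.85×10⁻¹² × 3.17×10⁻⁴ / 1.83×10⁻⁸ = 1.84×10⁻⁴ m.

d ≈ 184 μm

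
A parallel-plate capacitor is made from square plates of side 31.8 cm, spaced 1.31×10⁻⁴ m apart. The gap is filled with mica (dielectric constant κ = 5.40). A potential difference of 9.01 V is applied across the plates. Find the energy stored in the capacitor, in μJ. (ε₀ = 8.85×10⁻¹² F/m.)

1.50 μJ

A = (31.8 cm)² = 0.101 m².
C = κε₀A/d = 5.40 × 8.85×10⁻¹² × 0.101 / 1.31×10⁻⁴ = 3.69×10⁻⁸ F.
U = ½CV² = ½ × 3.69×10⁻⁸ × (9.01)² = 1.50×10⁻⁶ J.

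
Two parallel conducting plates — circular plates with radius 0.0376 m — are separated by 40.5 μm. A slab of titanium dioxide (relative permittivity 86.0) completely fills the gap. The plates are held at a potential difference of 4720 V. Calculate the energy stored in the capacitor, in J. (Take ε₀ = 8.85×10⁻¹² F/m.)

A = π(0.0376 m)² = 4.44×10⁻³ m².
C = κε₀A/d = 86.0 × 8.85×10⁻¹² × 4.44×10⁻³ / 4.05×10⁻⁵ = 8.35×10⁻⁸ F.
U = ½CV² = ½ × 8.35×10⁻⁸ × (4720)² = 0.930 J.

U ≈ 0.930 J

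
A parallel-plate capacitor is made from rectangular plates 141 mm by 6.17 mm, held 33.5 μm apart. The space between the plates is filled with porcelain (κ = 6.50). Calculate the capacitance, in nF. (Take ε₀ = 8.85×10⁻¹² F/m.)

C ≈ 1.49 nF

A = 141 × 6.17 mm² = 8.70×10⁻⁴ m².
C = κε₀A/d = 6.50 × 8.85×10⁻¹² × 8.70×10⁻⁴ / 3.35×10⁻⁵ = 1.49×10⁻⁹ F.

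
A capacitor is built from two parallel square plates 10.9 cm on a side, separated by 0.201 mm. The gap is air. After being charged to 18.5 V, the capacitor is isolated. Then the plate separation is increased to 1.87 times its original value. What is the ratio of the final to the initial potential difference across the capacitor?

Isolated ⇒ Q is held fixed.
C₂ = 0.535 C₁ and V = Q/C, so V₂/V₁ = C₁/C₂ = 1.87.

V₂/V₁ ≈ 1.87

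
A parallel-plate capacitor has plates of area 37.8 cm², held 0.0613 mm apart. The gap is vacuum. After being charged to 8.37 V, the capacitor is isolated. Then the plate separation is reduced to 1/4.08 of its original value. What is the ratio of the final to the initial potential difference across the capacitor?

0.245

Isolated ⇒ Q is held fixed.
C₂ = 4.08 C₁ and V = Q/C, so V₂/V₁ = C₁/C₂ = 0.245.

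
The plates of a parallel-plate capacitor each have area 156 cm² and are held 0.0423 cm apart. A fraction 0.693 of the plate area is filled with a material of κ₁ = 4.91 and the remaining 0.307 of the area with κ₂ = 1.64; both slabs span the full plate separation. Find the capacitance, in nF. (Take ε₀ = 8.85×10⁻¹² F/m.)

A = 156 cm² = 1.56×10⁻² m².
Side-by-side slabs ⇒ two capacitors in parallel, each spanning the full gap.
C₁ = κ₁ε₀A₁/d = 4.91 × 8.85×10⁻¹² × 1.08×10⁻² / 4.23×10⁻⁴ = 1.11×10⁻⁹ F.
C₂ = κ₂ε₀A₂/d = 1.64 × 8.85×10⁻¹² × 4.79×10⁻³ / 4.23×10⁻⁴ = 1.64×10⁻¹⁰ F.
C = C₁ + C₂ = 1.27×10⁻⁹ F.

1.27 nF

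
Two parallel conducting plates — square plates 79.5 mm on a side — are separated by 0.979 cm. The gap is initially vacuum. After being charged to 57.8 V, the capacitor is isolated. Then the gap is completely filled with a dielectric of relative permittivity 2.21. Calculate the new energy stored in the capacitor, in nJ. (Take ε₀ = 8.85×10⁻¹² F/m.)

U ≈ 4.32 nJ

A = (79.5 mm)² = 6.32×10⁻³ m².
Initially C₁ = ε₀A/d = 8.85×10⁻¹² × 6.32×10⁻³ / 9.79×10⁻³ = 5.71×10⁻¹² F.
U₁ = 9.54×10⁻⁹ J.
Isolated ⇒ Q is held fixed. C₂ = 2.21 C₁ and U = Q²/(2C), so U₂/U₁ = C₁/C₂ = 0.452.
U₂ = 0.452 × 9.54×10⁻⁹ = 4.32×10⁻⁹ J.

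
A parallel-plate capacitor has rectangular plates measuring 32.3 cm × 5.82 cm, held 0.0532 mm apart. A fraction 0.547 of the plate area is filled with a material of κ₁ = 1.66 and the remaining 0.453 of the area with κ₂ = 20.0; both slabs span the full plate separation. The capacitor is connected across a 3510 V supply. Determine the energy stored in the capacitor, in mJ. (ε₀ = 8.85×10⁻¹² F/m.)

192 mJ

A = 32.3 × 5.82 cm² = 1.88×10⁻² m².
Side-by-side slabs ⇒ two capacitors in parallel, each spanning the full gap.
C₁ = κ₁ε₀A₁/d = 1.66 × 8.85×10⁻¹² × 1.03×10⁻² / 5.32×10⁻⁵ = 2.84×10⁻⁹ F.
C₂ = κ₂ε₀A₂/d = 20.0 × 8.85×10⁻¹² × 8.52×10⁻³ / 5.32×10⁻⁵ = 2.83×10⁻⁸ F.
C = C₁ + C₂ = 3.12×10⁻⁸ F.
U = ½CV² = ½ × 3.12×10⁻⁸ × (3510)² = 0.192 J.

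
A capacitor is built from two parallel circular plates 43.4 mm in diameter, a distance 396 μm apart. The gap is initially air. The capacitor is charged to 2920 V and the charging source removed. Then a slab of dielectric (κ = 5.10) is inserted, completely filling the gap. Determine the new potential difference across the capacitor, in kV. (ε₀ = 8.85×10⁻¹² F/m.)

A = π(43.4/2 mm)² = 1.48×10⁻³ m².
Initially C₁ = ε₀A/d = 8.85×10⁻¹² × 1.48×10⁻³ / 3.96×10⁻⁴ = 3.31×10⁻¹¹ F.
V₁ = 2.92×10³ V.
Isolated ⇒ Q is held fixed. C₂ = 5.10 C₁ and V = Q/C, so V₂/V₁ = C₁/C₂ = 0.196.
V₂ = 0.196 × 2.92×10³ = 5.73×10² V.

V ≈ 0.573 kV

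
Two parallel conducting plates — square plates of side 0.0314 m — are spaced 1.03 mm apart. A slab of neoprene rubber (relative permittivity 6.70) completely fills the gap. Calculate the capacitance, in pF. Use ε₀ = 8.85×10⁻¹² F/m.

C ≈ 56.8 pF

A = (0.0314 m)² = 9.86×10⁻⁴ m².
C = κε₀A/d = 6.70 × 8.85×10⁻¹² × 9.86×10⁻⁴ / 1.03×10⁻³ = 5.68×10⁻¹¹ F.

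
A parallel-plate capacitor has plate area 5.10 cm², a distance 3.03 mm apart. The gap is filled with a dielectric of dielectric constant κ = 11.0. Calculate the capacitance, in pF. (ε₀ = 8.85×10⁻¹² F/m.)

A = 5.10 cm² = 5.10×10⁻⁴ m².
C = κε₀A/d = 11.0 × 8.85×10⁻¹² × 5.10×10⁻⁴ / 3.03×10⁻³ = 1.64×10⁻¹¹ F.

16.4 pF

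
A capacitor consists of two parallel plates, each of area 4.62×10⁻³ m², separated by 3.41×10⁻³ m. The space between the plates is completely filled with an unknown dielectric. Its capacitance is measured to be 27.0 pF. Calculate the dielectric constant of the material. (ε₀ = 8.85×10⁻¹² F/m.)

κ ≈ 2.25

κ = Cd/(ε₀A) = 2.70×10⁻¹¹ × 3.41×10⁻³ / (8.85×10⁻¹² × 4.62×10⁻³) = 2.25.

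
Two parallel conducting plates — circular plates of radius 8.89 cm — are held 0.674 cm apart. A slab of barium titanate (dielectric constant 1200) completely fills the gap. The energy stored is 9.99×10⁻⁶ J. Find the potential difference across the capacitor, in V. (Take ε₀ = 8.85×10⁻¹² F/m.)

22.6 V

A = π(8.89 cm)² = 2.48×10⁻² m².
C = κε₀A/d = 1200 × 8.85×10⁻¹² × 2.48×10⁻² / 6.74×10⁻³ = 3.91×10⁻⁸ F.
V = √(2U/C) = √(2 × 9.99×10⁻⁶ / 3.91×10⁻⁸) = 22.6 V.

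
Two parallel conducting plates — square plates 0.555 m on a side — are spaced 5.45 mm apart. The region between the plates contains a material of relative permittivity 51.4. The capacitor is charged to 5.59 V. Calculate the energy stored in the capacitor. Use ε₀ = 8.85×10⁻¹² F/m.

402 nJ

A = (0.555 m)² = 0.308 m².
C = κε₀A/d = 51.4 × 8.85×10⁻¹² × 0.308 / 5.45×10⁻³ = 2.57×10⁻⁸ F.
U = ½CV² = ½ × 2.57×10⁻⁸ × (5.59)² = 4.02×10⁻⁷ J.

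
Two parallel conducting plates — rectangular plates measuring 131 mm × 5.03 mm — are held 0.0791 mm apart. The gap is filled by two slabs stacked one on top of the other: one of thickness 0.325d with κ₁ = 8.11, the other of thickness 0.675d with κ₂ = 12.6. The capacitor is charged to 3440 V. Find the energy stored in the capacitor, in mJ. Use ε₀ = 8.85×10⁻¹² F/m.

U ≈ 4.66 mJ

A = 131 × 5.03 mm² = 6.59×10⁻⁴ m².
Stacked slabs ⇒ two capacitors in series, each with the full plate area.
C₁ = κ₁ε₀A/d₁ = 8.11 × 8.85×10⁻¹² × 6.59×10⁻⁴ / 2.57×10⁻⁵ = 1.84×10⁻⁹ F.
C₂ = κ₂ε₀A/d₂ = 12.6 × 8.85×10⁻¹² × 6.59×10⁻⁴ / 5.34×10⁻⁵ = 1.38×10⁻⁹ F.
C = (1/C₁ + 1/C₂)⁻¹ = 7.87×10⁻¹⁰ F.
U = ½CV² = ½ × 7.87×10⁻¹⁰ × (3440)² = 4.66×10⁻³ J.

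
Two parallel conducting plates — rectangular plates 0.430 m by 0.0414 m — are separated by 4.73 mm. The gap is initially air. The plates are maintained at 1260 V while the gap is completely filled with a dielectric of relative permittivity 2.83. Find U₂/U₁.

U₂/U₁ ≈ 2.83

Battery connected ⇒ V is held fixed.
C₂ = 2.83 C₁ and U = ½CV², so U₂/U₁ = C₂/C₁ = 2.83.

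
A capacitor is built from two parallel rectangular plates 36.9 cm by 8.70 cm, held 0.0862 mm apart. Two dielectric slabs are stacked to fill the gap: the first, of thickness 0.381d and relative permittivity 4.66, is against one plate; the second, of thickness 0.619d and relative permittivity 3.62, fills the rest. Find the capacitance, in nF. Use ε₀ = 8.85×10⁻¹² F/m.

C ≈ 13.0 nF

A = 36.9 × 8.70 cm² = 3.21×10⁻² m².
Stacked slabs ⇒ two capacitors in series, each with the full plate area.
C₁ = κ₁ε₀A/d₁ = 4.66 × 8.85×10⁻¹² × 3.21×10⁻² / 3.28×10⁻⁵ = 4.03×10⁻⁸ F.
C₂ = κ₂ε₀A/d₂ = 3.62 × 8.85×10⁻¹² × 3.21×10⁻² / 5.34×10⁻⁵ = 1.93×10⁻⁸ F.
C = (1/C₁ + 1/C₂)⁻¹ = 1.30×10⁻⁸ F.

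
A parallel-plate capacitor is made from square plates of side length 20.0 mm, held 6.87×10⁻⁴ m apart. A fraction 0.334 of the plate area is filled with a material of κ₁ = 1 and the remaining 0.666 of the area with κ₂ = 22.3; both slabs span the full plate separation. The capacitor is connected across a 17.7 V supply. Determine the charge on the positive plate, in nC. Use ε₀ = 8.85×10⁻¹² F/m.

1.39 nC

A = (20.0 mm)² = 4.00×10⁻⁴ m².
Side-by-side slabs ⇒ two capacitors in parallel, each spanning the full gap.
C₁ = κ₁ε₀A₁/d = 1.00 × 8.85×10⁻¹² × 1.34×10⁻⁴ / 6.87×10⁻⁴ = 1.72×10⁻¹² F.
C₂ = κ₂ε₀A₂/d = 22.3 × 8.85×10⁻¹² × 2.66×10⁻⁴ / 6.87×10⁻⁴ = 7.65×10⁻¹¹ F.
C = C₁ + C₂ = 7.82×10⁻¹¹ F.
Q = CV = 7.82×10⁻¹¹ × 17.7 = 1.39×10⁻⁹ C.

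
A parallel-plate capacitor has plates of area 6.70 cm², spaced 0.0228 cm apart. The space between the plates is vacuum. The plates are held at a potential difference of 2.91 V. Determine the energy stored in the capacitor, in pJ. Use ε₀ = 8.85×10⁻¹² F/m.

U ≈ 110 pJ

A = 6.70 cm² = 6.70×10⁻⁴ m².
C = ε₀A/d = 8.85×10⁻¹² × 6.70×10⁻⁴ / 2.28×10⁻⁴ = 2.60×10⁻¹¹ F.
U = ½CV² = ½ × 2.60×10⁻¹¹ × (2.91)² = 1.10×10⁻¹⁰ J.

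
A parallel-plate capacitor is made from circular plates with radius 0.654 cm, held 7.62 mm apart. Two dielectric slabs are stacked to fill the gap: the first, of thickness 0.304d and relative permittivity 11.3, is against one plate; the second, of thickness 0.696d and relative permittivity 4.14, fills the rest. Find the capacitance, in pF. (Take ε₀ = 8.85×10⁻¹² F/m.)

C ≈ 0.800 pF

A = π(0.654 cm)² = 1.34×10⁻⁴ m².
Stacked slabs ⇒ two capacitors in series, each with the full plate area.
C₁ = κ₁ε₀A/d₁ = 11.3 × 8.85×10⁻¹² × 1.34×10⁻⁴ / 2.32×10⁻³ = 5.80×10⁻¹² F.
C₂ = κ₂ε₀A/d₂ = 4.14 × 8.85×10⁻¹² × 1.34×10⁻⁴ / 5.30×10⁻³ = 9.28×10⁻¹³ F.
C = (1/C₁ + 1/C₂)⁻¹ = 8.00×10⁻¹³ F.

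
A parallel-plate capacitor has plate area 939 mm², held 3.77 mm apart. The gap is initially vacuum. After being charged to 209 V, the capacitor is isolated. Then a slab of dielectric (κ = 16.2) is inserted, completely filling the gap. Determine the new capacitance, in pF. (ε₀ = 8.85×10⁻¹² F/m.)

C ≈ 35.7 pF

A = 939 mm² = 9.39×10⁻⁴ m².
Initially C₁ = ε₀A/d = 8.85×10⁻¹² × 9.39×10⁻⁴ / 3.77×10⁻³ = 2.20×10⁻¹² F.
C = κε₀A/d scales with κ, so C₂/C₁ = κ = 16.2.
C₂ = 16.2 × 2.20×10⁻¹² = 3.57×10⁻¹¹ F.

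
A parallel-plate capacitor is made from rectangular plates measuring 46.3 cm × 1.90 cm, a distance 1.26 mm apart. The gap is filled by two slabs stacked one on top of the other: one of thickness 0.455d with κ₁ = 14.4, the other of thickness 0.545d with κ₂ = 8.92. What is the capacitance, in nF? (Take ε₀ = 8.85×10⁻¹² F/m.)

C ≈ 0.667 nF

A = 46.3 × 1.90 cm² = 8.80×10⁻³ m².
Stacked slabs ⇒ two capacitors in series, each with the full plate area.
C₁ = κ₁ε₀A/d₁ = 14.4 × 8.85×10⁻¹² × 8.80×10⁻³ / 5.73×10⁻⁴ = 1.96×10⁻⁹ F.
C₂ = κ₂ε₀A/d₂ = 8.92 × 8.85×10⁻¹² × 8.80×10⁻³ / 6.87×10⁻⁴ = 1.01×10⁻⁹ F.
C = (1/C₁ + 1/C₂)⁻¹ = 6.67×10⁻¹⁰ F.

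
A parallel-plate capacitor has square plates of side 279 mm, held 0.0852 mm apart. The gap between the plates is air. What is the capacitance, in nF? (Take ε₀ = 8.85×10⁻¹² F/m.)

A = (279 mm)² = 7.78×10⁻² m².
C = ε₀A/d = 8.85×10⁻¹² × 7.78×10⁻² / 8.52×10⁻⁵ = 8.09×10⁻⁹ F.

8.09 nF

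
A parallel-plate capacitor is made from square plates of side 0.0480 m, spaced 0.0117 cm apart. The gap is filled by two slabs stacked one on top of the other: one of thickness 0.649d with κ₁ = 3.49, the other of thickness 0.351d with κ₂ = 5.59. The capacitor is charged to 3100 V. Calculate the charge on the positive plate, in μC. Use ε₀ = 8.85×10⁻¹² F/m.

Q ≈ 2.17 μC

A = (0.0480 m)² = 2.30×10⁻³ m².
Stacked slabs ⇒ two capacitors in series, each with the full plate area.
C₁ = κ₁ε₀A/d₁ = 3.49 × 8.85×10⁻¹² × 2.30×10⁻³ / 7.59×10⁻⁵ = 9.37×10⁻¹⁰ F.
C₂ = κ₂ε₀A/d₂ = 5.59 × 8.85×10⁻¹² × 2.30×10⁻³ / 4.11×10⁻⁵ = 2.78×10⁻⁹ F.
C = (1/C₁ + 1/C₂)⁻¹ = 7.01×10⁻¹⁰ F.
Q = CV = 7.01×10⁻¹⁰ × 3100 = 2.17×10⁻⁶ C.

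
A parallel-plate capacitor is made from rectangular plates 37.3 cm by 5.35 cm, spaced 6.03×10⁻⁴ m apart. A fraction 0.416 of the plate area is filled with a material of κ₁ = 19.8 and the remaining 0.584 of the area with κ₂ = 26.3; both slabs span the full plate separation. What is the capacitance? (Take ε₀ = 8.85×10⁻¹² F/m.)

6.91 nF

A = 37.3 × 5.35 cm² = 2.00×10⁻² m².
Side-by-side slabs ⇒ two capacitors in parallel, each spanning the full gap.
C₁ = κ₁ε₀A₁/d = 19.8 × 8.85×10⁻¹² × 8.30×10⁻³ / 6.03×10⁻⁴ = 2.41×10⁻⁹ F.
C₂ = κ₂ε₀A₂/d = 26.3 × 8.85×10⁻¹² × 1.17×10⁻² / 6.03×10⁻⁴ = 4.50×10⁻⁹ F.
C = C₁ + C₂ = 6.91×10⁻⁹ F.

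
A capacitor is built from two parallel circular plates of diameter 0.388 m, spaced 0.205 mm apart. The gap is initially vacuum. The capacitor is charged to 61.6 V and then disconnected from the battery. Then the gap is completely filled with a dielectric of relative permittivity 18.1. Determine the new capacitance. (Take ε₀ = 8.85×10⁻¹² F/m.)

C ≈ 92.4 nF

A = π(0.388/2 m)² = 0.118 m².
Initially C₁ = ε₀A/d = 8.85×10⁻¹² × 0.118 / 2.05×10⁻⁴ = 5.10×10⁻⁹ F.
C = κε₀A/d scales with κ, so C₂/C₁ = κ = 18.1.
C₂ = 18.1 × 5.10×10⁻⁹ = 9.24×10⁻⁸ F.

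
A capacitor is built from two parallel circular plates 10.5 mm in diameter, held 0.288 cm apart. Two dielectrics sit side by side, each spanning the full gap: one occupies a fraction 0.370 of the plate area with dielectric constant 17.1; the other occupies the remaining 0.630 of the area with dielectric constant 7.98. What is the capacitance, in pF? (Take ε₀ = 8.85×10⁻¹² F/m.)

C ≈ 3.02 pF

A = π(10.5/2 mm)² = 8.66×10⁻⁵ m².
Side-by-side slabs ⇒ two capacitors in parallel, each spanning the full gap.
C₁ = κ₁ε₀A₁/d = 17.1 × 8.85×10⁻¹² × 3.20×10⁻⁵ / 2.88×10⁻³ = 1.68×10⁻¹² F.
C₂ = κ₂ε₀A₂/d = 7.98 × 8.85×10⁻¹² × 5.46×10⁻⁵ / 2.88×10⁻³ = 1.34×10⁻¹² F.
C = C₁ + C₂ = 3.02×10⁻¹² F.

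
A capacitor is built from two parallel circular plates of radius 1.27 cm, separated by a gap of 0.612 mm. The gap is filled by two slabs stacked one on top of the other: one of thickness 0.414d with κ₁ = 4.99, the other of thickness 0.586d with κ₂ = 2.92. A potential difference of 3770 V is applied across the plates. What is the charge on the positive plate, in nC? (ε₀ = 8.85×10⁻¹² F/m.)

97.4 nC

A = π(1.27 cm)² = 5.07×10⁻⁴ m².
Stacked slabs ⇒ two capacitors in series, each with the full plate area.
C₁ = κ₁ε₀A/d₁ = 4.99 × 8.85×10⁻¹² × 5.07×10⁻⁴ / 2.53×10⁻⁴ = 8.83×10⁻¹¹ F.
C₂ = κ₂ε₀A/d₂ = 2.92 × 8.85×10⁻¹² × 5.07×10⁻⁴ / 3.59×10⁻⁴ = 3.65×10⁻¹¹ F.
C = (1/C₁ + 1/C₂)⁻¹ = 2.58×10⁻¹¹ F.
Q = CV = 2.58×10⁻¹¹ × 3770 = 9.74×10⁻⁸ C.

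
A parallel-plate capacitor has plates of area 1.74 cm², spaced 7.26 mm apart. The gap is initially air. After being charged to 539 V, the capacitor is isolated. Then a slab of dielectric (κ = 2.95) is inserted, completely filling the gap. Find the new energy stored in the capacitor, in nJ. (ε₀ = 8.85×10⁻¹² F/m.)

A = 1.74 cm² = 1.74×10⁻⁴ m².
Initially C₁ = ε₀A/d = 8.85×10⁻¹² × 1.74×10⁻⁴ / 7.26×10⁻³ = 2.12×10⁻¹³ F.
U₁ = 3.08×10⁻⁸ J.
Isolated ⇒ Q is held fixed. C₂ = 2.95 C₁ and U = Q²/(2C), so U₂/U₁ = C₁/C₂ = 0.339.
U₂ = 0.339 × 3.08×10⁻⁸ = 1.04×10⁻⁸ J.

10.4 nJ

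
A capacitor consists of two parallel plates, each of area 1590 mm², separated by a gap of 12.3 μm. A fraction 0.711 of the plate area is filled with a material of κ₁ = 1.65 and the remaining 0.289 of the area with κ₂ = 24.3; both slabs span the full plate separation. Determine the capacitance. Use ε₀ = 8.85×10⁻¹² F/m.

A = 1590 mm² = 1.59×10⁻³ m².
Side-by-side slabs ⇒ two capacitors in parallel, each spanning the full gap.
C₁ = κ₁ε₀A₁/d = 1.65 × 8.85×10⁻¹² × 1.13×10⁻³ / 1.23×10⁻⁵ = 1.34×10⁻⁹ F.
C₂ = κ₂ε₀A₂/d = 24.3 × 8.85×10⁻¹² × 4.60×10⁻⁴ / 1.23×10⁻⁵ = 8.03×10⁻⁹ F.
C = C₁ + C₂ = 9.38×10⁻⁹ F.

C ≈ 9.38 nF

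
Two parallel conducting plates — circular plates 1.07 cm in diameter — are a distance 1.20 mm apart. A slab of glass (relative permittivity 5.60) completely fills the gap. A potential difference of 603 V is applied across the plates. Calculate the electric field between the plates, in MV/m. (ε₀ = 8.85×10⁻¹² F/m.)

E ≈ 0.503 MV/m

E = V/d = 603 / 1.20×10⁻³ = 5.03×10⁵ V/m.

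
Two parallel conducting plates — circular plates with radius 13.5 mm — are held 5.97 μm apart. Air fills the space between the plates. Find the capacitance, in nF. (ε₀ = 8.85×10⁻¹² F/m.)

A = π(13.5 mm)² = 5.73×10⁻⁴ m².
C = ε₀A/d = 8.85×10⁻¹² × 5.73×10⁻⁴ / 5.97×10⁻⁶ = 8.49×10⁻¹⁰ F.

0.849 nF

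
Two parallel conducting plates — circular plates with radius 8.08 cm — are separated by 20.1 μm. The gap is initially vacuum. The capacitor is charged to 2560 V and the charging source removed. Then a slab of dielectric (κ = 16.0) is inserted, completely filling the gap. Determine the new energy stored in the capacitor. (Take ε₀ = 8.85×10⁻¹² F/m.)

A = π(8.08 cm)² = 2.05×10⁻² m².
Initially C₁ = ε₀A/d = 8.85×10⁻¹² × 2.05×10⁻² / 2.01×10⁻⁵ = 9.03×10⁻⁹ F.
U₁ = 2.96×10⁻² J.
Isolated ⇒ Q is held fixed. C₂ = 16.0 C₁ and U = Q²/(2C), so U₂/U₁ = C₁/C₂ = 0.0625.
U₂ = 0.0625 × 2.96×10⁻² = 1.85×10⁻³ J.

1.85 mJ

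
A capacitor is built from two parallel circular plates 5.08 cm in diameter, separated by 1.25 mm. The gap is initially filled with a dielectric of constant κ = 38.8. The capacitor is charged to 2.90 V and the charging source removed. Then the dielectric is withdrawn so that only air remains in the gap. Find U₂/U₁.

Isolated ⇒ Q is held fixed.
C₂ = 0.0258 C₁ and U = Q²/(2C), so U₂/U₁ = C₁/C₂ = 38.8.

38.8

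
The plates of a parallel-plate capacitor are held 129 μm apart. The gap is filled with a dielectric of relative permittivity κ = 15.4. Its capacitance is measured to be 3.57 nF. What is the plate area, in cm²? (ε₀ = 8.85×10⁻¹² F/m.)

A ≈ 33.8 cm²

A = Cd/(κε₀) = 3.57×10⁻⁹ × 1.29×10⁻⁴ / (15.4 × 8.85×10⁻¹²) = 3.38×10⁻³ m².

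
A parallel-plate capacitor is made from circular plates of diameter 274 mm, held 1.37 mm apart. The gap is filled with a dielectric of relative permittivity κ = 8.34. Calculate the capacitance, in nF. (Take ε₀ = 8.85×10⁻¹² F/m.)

A = π(274/2 mm)² = 5.90×10⁻² m².
C = κε₀A/d = 8.34 × 8.85×10⁻¹² × 5.90×10⁻² / 1.37×10⁻³ = 3.18×10⁻⁹ F.

C ≈ 3.18 nF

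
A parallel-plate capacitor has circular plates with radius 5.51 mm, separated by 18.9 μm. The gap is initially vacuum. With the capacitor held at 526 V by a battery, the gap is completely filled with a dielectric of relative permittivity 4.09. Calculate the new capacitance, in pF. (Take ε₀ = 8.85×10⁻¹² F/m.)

A = π(5.51 mm)² = 9.54×10⁻⁵ m².
Initially C₁ = ε₀A/d = 8.85×10⁻¹² × 9.54×10⁻⁵ / 1.89×10⁻⁵ = 4.47×10⁻¹¹ F.
C = κε₀A/d scales with κ, so C₂/C₁ = κ = 4.09.
C₂ = 4.09 × 4.47×10⁻¹¹ = 1.83×10⁻¹⁰ F.

183 pF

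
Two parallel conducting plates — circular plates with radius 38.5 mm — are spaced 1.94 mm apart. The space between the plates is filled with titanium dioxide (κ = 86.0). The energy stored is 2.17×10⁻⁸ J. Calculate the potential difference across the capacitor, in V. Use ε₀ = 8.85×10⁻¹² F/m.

V ≈ 4.87 V

A = π(38.5 mm)² = 4.66×10⁻³ m².
C = κε₀A/d = 86.0 × 8.85×10⁻¹² × 4.66×10⁻³ / 1.94×10⁻³ = 1.83×10⁻⁹ F.
V = √(2U/C) = √(2 × 2.17×10⁻⁸ / 1.83×10⁻⁹) = 4.87 V.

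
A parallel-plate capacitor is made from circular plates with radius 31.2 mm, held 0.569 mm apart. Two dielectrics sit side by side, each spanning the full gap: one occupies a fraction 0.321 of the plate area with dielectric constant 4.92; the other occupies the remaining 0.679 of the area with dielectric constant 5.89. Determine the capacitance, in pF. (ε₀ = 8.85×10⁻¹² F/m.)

265 pF

A = π(31.2 mm)² = 3.06×10⁻³ m².
Side-by-side slabs ⇒ two capacitors in parallel, each spanning the full gap.
C₁ = κ₁ε₀A₁/d = 4.92 × 8.85×10⁻¹² × 9.82×10⁻⁴ / 5.69×10⁻⁴ = 7.51×10⁻¹¹ F.
C₂ = κ₂ε₀A₂/d = 5.89 × 8.85×10⁻¹² × 2.08×10⁻³ / 5.69×10⁻⁴ = 1.90×10⁻¹⁰ F.
C = C₁ + C₂ = 2.65×10⁻¹⁰ F.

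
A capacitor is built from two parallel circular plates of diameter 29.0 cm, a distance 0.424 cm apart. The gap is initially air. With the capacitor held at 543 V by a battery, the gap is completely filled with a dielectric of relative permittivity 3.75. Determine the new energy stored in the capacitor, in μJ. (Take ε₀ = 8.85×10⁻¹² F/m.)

A = π(29.0/2 cm)² = 6.61×10⁻² m².
Initially C₁ = ε₀A/d = 8.85×10⁻¹² × 6.61×10⁻² / 4.24×10⁻³ = 1.38×10⁻¹⁰ F.
U₁ = 2.03×10⁻⁵ J.
Battery connected ⇒ V is held fixed. C₂ = 3.75 C₁ and U = ½CV², so U₂/U₁ = C₂/C₁ = 3.75.
U₂ = 3.75 × 2.03×10⁻⁵ = 7.62×10⁻⁵ J.

76.2 μJ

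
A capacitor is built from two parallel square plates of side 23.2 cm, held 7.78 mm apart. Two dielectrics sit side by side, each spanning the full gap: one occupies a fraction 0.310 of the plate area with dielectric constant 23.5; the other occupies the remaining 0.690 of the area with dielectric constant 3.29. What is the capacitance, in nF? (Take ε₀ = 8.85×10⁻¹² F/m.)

0.585 nF

A = (23.2 cm)² = 5.38×10⁻² m².
Side-by-side slabs ⇒ two capacitors in parallel, each spanning the full gap.
C₁ = κ₁ε₀A₁/d = 23.5 × 8.85×10⁻¹² × 1.67×10⁻² / 7.78×10⁻³ = 4.46×10⁻¹⁰ F.
C₂ = κ₂ε₀A₂/d = 3.29 × 8.85×10⁻¹² × 3.71×10⁻² / 7.78×10⁻³ = 1.39×10⁻¹⁰ F.
C = C₁ + C₂ = 5.85×10⁻¹⁰ F.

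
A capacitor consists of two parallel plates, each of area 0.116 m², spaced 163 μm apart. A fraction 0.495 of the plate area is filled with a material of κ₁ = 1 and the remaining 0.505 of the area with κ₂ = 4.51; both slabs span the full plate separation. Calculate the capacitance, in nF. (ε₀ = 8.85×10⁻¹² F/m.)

Side-by-side slabs ⇒ two capacitors in parallel, each spanning the full gap.
C₁ = κ₁ε₀A₁/d = 1.00 × 8.85×10⁻¹² × 5.74×10⁻² / 1.63×10⁻⁴ = 3.12×10⁻⁹ F.
C₂ = κ₂ε₀A₂/d = 4.51 × 8.85×10⁻¹² × 5.86×10⁻² / 1.63×10⁻⁴ = 1.43×10⁻⁸ F.
C = C₁ + C₂ = 1.75×10⁻⁸ F.

C ≈ 17.5 nF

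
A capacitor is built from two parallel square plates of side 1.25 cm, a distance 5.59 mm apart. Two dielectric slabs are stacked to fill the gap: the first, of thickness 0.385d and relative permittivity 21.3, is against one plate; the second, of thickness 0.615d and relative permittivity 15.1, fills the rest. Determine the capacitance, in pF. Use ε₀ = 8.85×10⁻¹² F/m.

C ≈ 4.21 pF

A = (1.25 cm)² = 1.56×10⁻⁴ m².
Stacked slabs ⇒ two capacitors in series, each with the full plate area.
C₁ = κ₁ε₀A/d₁ = 21.3 × 8.85×10⁻¹² × 1.56×10⁻⁴ / 2.15×10⁻³ = 1.37×10⁻¹¹ F.
C₂ = κ₂ε₀A/d₂ = 15.1 × 8.85×10⁻¹² × 1.56×10⁻⁴ / 3.44×10⁻³ = 6.07×10⁻¹² F.
C = (1/C₁ + 1/C₂)⁻¹ = 4.21×10⁻¹² F.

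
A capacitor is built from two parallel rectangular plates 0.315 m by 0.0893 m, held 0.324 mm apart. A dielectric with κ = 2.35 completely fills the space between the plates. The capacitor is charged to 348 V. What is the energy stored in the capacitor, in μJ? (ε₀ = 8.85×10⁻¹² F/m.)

109 μJ

A = 0.315 × 0.0893 m² = 2.81×10⁻² m².
C = κε₀A/d = 2.35 × 8.85×10⁻¹² × 2.81×10⁻² / 3.24×10⁻⁴ = 1.81×10⁻⁹ F.
U = ½CV² = ½ × 1.81×10⁻⁹ × (348)² = 1.09×10⁻⁴ J.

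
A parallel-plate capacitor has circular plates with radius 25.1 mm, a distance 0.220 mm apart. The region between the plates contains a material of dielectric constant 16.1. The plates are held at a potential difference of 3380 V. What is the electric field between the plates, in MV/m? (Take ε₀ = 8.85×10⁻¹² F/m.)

E = V/d = 3380 / 2.20×10⁻⁴ = 1.54×10⁷ V/m.

15.4 MV/m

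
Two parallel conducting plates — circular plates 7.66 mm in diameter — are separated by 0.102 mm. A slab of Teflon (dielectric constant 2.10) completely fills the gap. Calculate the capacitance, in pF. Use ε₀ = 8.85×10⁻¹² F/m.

A = π(7.66/2 mm)² = 4.61×10⁻⁵ m².
C = κε₀A/d = 2.10 × 8.85×10⁻¹² × 4.61×10⁻⁵ / 1.02×10⁻⁴ = 8.40×10⁻¹² F.

8.40 pF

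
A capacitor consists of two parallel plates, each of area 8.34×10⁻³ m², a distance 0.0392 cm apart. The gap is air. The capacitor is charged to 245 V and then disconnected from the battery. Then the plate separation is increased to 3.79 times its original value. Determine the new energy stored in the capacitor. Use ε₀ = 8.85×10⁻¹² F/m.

21.4 μJ

Initially C₁ = ε₀A/d = 8.85×10⁻¹² × 8.34×10⁻³ / 3.92×10⁻⁴ = 1.88×10⁻¹⁰ F.
U₁ = 5.65×10⁻⁶ J.
Isolated ⇒ Q is held fixed. C₂ = 0.264 C₁ and U = Q²/(2C), so U₂/U₁ = C₁/C₂ = 3.79.
U₂ = 3.79 × 5.65×10⁻⁶ = 2.14×10⁻⁵ J.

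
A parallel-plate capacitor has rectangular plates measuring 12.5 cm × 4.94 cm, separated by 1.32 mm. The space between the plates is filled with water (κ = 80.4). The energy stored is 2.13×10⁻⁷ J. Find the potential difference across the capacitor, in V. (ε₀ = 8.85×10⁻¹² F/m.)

11.3 V

A = 12.5 × 4.94 cm² = 6.18×10⁻³ m².
C = κε₀A/d = 80.4 × 8.85×10⁻¹² × 6.18×10⁻³ / 1.32×10⁻³ = 3.33×10⁻⁹ F.
V = √(2U/C) = √(2 × 2.13×10⁻⁷ / 3.33×10⁻⁹) = 11.3 V.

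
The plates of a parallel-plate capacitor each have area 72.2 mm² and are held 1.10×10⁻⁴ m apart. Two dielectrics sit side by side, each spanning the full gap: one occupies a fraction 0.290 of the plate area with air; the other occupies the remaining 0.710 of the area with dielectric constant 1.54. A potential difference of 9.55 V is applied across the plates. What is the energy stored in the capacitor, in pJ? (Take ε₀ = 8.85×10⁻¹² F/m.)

A = 72.2 mm² = 7.22×10⁻⁵ m².
Side-by-side slabs ⇒ two capacitors in parallel, each spanning the full gap.
C₁ = κ₁ε₀A₁/d = 1.00 × 8.85×10⁻¹² × 2.09×10⁻⁵ / 1.10×10⁻⁴ = 1.68×10⁻¹² F.
C₂ = κ₂ε₀A₂/d = 1.54 × 8.85×10⁻¹² × 5.13×10⁻⁵ / 1.10×10⁻⁴ = 6.35×10⁻¹² F.
C = C₁ + C₂ = 8.04×10⁻¹² F.
U = ½CV² = ½ × 8.04×10⁻¹² × (9.55)² = 3.66×10⁻¹⁰ J.

U ≈ 366 pJ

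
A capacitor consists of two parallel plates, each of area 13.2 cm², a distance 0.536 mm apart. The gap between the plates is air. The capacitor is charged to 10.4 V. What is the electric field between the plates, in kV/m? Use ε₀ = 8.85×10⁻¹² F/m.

E = V/d = 10.4 / 5.36×10⁻⁴ = 1.94×10⁴ V/m.

19.4 kV/m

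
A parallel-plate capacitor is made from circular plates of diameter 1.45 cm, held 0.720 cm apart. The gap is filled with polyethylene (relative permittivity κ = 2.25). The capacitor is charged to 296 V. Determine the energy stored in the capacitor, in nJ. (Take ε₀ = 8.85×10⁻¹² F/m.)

A = π(1.45/2 cm)² = 1.65×10⁻⁴ m².
C = κε₀A/d = 2.25 × 8.85×10⁻¹² × 1.65×10⁻⁴ / 7.20×10⁻³ = 4.57×10⁻¹³ F.
U = ½CV² = ½ × 4.57×10⁻¹³ × (296)² = 2.00×10⁻⁸ J.

20.0 nJ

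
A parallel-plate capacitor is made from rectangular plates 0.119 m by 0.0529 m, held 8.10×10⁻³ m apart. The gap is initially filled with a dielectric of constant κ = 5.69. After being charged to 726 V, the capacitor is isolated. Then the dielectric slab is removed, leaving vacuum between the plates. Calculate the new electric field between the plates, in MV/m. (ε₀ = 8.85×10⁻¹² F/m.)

A = 0.119 × 0.0529 m² = 6.30×10⁻³ m².
Initially C₁ = κε₀A/d = 5.69 × 8.85×10⁻¹² × 6.30×10⁻³ / 8.10×10⁻³ = 3.91×10⁻¹¹ F.
E₁ = 8.96×10⁴ V/m.
Isolated ⇒ Q is held fixed. V₂ = Q/C₂ = V₁/0.176; E = V/d, so E₂/E₁ = (V₂/V₁)(d₁/d₂) = 5.69.
E₂ = 5.69 × 8.96×10⁴ = 5.10×10⁵ V/m.

0.510 MV/m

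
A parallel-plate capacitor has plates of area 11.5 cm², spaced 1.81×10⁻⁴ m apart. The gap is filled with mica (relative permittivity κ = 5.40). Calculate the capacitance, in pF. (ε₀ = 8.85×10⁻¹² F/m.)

A = 11.5 cm² = 1.15×10⁻³ m².
C = κε₀A/d = 5.40 × 8.85×10⁻¹² × 1.15×10⁻³ / 1.81×10⁻⁴ = 3.04×10⁻¹⁰ F.

C ≈ 304 pF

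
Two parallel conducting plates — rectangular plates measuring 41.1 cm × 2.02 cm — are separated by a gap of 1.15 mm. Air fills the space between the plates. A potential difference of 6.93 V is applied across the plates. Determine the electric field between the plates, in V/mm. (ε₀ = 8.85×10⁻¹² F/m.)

E = V/d = 6.93 / 1.15×10⁻³ = 6.03×10³ V/m.

6.03 V/mm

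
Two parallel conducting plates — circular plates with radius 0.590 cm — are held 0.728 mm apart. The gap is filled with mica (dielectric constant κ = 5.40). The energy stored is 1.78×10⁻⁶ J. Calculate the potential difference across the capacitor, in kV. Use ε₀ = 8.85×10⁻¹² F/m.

A = π(0.590 cm)² = 1.09×10⁻⁴ m².
C = κε₀A/d = 5.40 × 8.85×10⁻¹² × 1.09×10⁻⁴ / 7.28×10⁻⁴ = 7.18×10⁻¹² F.
V = √(2U/C) = √(2 × 1.78×10⁻⁶ / 7.18×10⁻¹²) = 7.04×10² V.

0.704 kV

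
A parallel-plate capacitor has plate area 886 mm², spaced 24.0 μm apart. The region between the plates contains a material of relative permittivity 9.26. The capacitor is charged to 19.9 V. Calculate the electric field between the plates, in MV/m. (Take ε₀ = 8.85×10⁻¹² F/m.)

0.829 MV/m

E = V/d = 19.9 / 2.40×10⁻⁵ = 8.29×10⁵ V/m.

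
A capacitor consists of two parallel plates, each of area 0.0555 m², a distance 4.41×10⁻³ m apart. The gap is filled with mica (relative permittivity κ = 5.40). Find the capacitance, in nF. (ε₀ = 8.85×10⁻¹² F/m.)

C = κε₀A/d = 5.40 × 8.85×10⁻¹² × 5.55×10⁻² / 4.41×10⁻³ = 6.01×10⁻¹⁰ F.

0.601 nF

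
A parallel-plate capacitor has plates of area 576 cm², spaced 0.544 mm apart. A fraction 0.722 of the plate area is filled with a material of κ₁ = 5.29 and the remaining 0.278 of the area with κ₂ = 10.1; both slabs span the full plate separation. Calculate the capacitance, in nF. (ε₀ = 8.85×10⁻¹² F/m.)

A = 576 cm² = 5.76×10⁻² m².
Side-by-side slabs ⇒ two capacitors in parallel, each spanning the full gap.
C₁ = κ₁ε₀A₁/d = 5.29 × 8.85×10⁻¹² × 4.16×10⁻² / 5.44×10⁻⁴ = 3.58×10⁻⁹ F.
C₂ = κ₂ε₀A₂/d = 10.1 × 8.85×10⁻¹² × 1.60×10⁻² / 5.44×10⁻⁴ = 2.63×10⁻⁹ F.
C = C₁ + C₂ = 6.21×10⁻⁹ F.

6.21 nF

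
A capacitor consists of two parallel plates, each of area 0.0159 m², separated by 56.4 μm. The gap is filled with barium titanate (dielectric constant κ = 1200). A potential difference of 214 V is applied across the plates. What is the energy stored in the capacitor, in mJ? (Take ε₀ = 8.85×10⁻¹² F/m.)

U ≈ 68.6 mJ

C = κε₀A/d = 1200 × 8.85×10⁻¹² × 1.59×10⁻² / 5.64×10⁻⁵ = 2.99×10⁻⁶ F.
U = ½CV² = ½ × 2.99×10⁻⁶ × (214)² = 6.86×10⁻² J.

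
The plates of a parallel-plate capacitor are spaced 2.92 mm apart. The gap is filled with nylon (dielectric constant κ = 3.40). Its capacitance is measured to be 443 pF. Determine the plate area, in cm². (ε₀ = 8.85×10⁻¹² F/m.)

430 cm²

A = Cd/(κε₀) = 4.43×10⁻¹⁰ × 2.92×10⁻³ / (3.40 × 8.85×10⁻¹²) = 4.30×10⁻² m².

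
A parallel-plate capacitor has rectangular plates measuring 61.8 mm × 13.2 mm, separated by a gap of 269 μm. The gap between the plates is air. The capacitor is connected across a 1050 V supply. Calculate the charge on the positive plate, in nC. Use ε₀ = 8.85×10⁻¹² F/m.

Q ≈ 28.2 nC

A = 61.8 × 13.2 mm² = 8.16×10⁻⁴ m².
C = ε₀A/d = 8.85×10⁻¹² × 8.16×10⁻⁴ / 2.69×10⁻⁴ = 2.68×10⁻¹¹ F.
Q = CV = 2.68×10⁻¹¹ × 1050 = 2.82×10⁻⁸ C.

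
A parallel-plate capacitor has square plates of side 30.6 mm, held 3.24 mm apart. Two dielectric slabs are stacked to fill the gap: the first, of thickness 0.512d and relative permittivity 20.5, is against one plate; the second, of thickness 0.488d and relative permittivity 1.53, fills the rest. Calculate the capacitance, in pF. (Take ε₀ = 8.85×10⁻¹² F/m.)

7.44 pF

A = (30.6 mm)² = 9.36×10⁻⁴ m².
Stacked slabs ⇒ two capacitors in series, each with the full plate area.
C₁ = κ₁ε₀A/d₁ = 20.5 × 8.85×10⁻¹² × 9.36×10⁻⁴ / 1.66×10⁻³ = 1.02×10⁻¹⁰ F.
C₂ = κ₂ε₀A/d₂ = 1.53 × 8.85×10⁻¹² × 9.36×10⁻⁴ / 1.58×10⁻³ = 8.02×10⁻¹² F.
C = (1/C₁ + 1/C₂)⁻¹ = 7.44×10⁻¹² F.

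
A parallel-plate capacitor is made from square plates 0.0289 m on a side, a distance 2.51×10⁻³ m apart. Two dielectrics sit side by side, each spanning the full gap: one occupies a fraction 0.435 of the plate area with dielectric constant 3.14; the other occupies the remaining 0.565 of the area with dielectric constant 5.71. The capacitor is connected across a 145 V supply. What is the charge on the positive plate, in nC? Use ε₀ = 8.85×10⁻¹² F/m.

A = (0.0289 m)² = 8.35×10⁻⁴ m².
Side-by-side slabs ⇒ two capacitors in parallel, each spanning the full gap.
C₁ = κ₁ε₀A₁/d = 3.14 × 8.85×10⁻¹² × 3.63×10⁻⁴ / 2.51×10⁻³ = 4.02×10⁻¹² F.
C₂ = κ₂ε₀A₂/d = 5.71 × 8.85×10⁻¹² × 4.72×10⁻⁴ / 2.51×10⁻³ = 9.50×10⁻¹² F.
C = C₁ + C₂ = 1.35×10⁻¹¹ F.
Q = CV = 1.35×10⁻¹¹ × 145 = 1.96×10⁻⁹ C.

1.96 nC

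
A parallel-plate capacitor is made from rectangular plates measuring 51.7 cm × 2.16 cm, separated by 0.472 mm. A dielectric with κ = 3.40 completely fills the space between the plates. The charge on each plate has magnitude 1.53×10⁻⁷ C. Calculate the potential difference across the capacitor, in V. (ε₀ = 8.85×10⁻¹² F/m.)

215 V

A = 51.7 × 2.16 cm² = 1.12×10⁻² m².
C = κε₀A/d = 3.40 × 8.85×10⁻¹² × 1.12×10⁻² / 4.72×10⁻⁴ = 7.12×10⁻¹⁰ F.
V = Q/C = 1.53×10⁻⁷ / 7.12×10⁻¹⁰ = 2.15×10² V.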